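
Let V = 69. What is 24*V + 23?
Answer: 1679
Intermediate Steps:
24*V + 23 = 24*69 + 23 = 1656 + 23 = 1679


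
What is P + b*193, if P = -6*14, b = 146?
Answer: 28094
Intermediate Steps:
P = -84
P + b*193 = -84 + 146*193 = -84 + 28178 = 28094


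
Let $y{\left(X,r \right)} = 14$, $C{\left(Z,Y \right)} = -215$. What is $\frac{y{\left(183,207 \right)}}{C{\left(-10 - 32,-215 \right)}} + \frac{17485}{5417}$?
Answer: $\frac{3683437}{1164655} \approx 3.1627$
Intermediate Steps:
$\frac{y{\left(183,207 \right)}}{C{\left(-10 - 32,-215 \right)}} + \frac{17485}{5417} = \frac{14}{-215} + \frac{17485}{5417} = 14 \left(- \frac{1}{215}\right) + 17485 \cdot \frac{1}{5417} = - \frac{14}{215} + \frac{17485}{5417} = \frac{3683437}{1164655}$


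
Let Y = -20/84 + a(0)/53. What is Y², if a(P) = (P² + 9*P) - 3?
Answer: 107584/1238769 ≈ 0.086848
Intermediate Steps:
a(P) = -3 + P² + 9*P
Y = -328/1113 (Y = -20/84 + (-3 + 0² + 9*0)/53 = -20*1/84 + (-3 + 0 + 0)*(1/53) = -5/21 - 3*1/53 = -5/21 - 3/53 = -328/1113 ≈ -0.29470)
Y² = (-328/1113)² = 107584/1238769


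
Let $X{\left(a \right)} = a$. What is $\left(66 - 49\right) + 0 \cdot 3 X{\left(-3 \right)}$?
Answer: $17$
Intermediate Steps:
$\left(66 - 49\right) + 0 \cdot 3 X{\left(-3 \right)} = \left(66 - 49\right) + 0 \cdot 3 \left(-3\right) = 17 + 0 \left(-3\right) = 17 + 0 = 17$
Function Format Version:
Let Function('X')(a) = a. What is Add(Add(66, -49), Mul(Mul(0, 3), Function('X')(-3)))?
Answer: 17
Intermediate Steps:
Add(Add(66, -49), Mul(Mul(0, 3), Function('X')(-3))) = Add(Add(66, -49), Mul(Mul(0, 3), -3)) = Add(17, Mul(0, -3)) = Add(17, 0) = 17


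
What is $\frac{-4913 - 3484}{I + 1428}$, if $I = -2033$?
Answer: $\frac{8397}{605} \approx 13.879$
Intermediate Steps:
$\frac{-4913 - 3484}{I + 1428} = \frac{-4913 - 3484}{-2033 + 1428} = - \frac{8397}{-605} = \left(-8397\right) \left(- \frac{1}{605}\right) = \frac{8397}{605}$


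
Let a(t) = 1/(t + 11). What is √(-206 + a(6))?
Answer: 3*I*√6613/17 ≈ 14.351*I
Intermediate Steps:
a(t) = 1/(11 + t)
√(-206 + a(6)) = √(-206 + 1/(11 + 6)) = √(-206 + 1/17) = √(-3501/17) = 3*I*√6613/17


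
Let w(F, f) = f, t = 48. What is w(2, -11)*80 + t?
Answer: -832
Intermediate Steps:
w(2, -11)*80 + t = -11*80 + 48 = -880 + 48 = -832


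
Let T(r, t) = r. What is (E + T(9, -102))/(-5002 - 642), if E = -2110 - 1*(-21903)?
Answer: -9901/2822 ≈ -3.5085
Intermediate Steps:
E = 19793 (E = -2110 + 21903 = 19793)
(E + T(9, -102))/(-5002 - 642) = (19793 + 9)/(-5002 - 642) = 19802/(-5644) = 19802*(-1/5644) = -9901/2822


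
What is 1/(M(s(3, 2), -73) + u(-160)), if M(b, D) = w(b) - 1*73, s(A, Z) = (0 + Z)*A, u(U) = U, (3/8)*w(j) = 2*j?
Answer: -1/201 ≈ -0.0049751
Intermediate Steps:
w(j) = 16*j/3 (w(j) = 8*(2*j)/3 = 16*j/3)
s(A, Z) = A*Z (s(A, Z) = Z*A = A*Z)
M(b, D) = -73 + 16*b/3 (M(b, D) = 16*b/3 - 1*73 = 16*b/3 - 73 = -73 + 16*b/3)
1/(M(s(3, 2), -73) + u(-160)) = 1/((-73 + 16*(3*2)/3) - 160) = 1/((-73 + (16/3)*6) - 160) = 1/((-73 + 32) - 160) = 1/(-41 - 160) = 1/(-201) = -1/201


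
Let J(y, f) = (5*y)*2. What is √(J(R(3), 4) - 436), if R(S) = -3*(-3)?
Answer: I*√346 ≈ 18.601*I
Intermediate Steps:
R(S) = 9
J(y, f) = 10*y
√(J(R(3), 4) - 436) = √(10*9 - 436) = √(90 - 436) = √(-346) = I*√346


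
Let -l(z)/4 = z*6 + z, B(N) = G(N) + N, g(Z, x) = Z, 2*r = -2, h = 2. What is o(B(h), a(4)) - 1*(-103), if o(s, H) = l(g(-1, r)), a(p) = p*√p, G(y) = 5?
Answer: 131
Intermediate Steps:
r = -1 (r = (½)*(-2) = -1)
B(N) = 5 + N
l(z) = -28*z (l(z) = -4*(z*6 + z) = -4*(6*z + z) = -28*z)
a(p) = p^(3/2)
o(s, H) = 28 (o(s, H) = -28*(-1) = 28)
o(B(h), a(4)) - 1*(-103) = 28 - 1*(-103) = 28 + 103 = 131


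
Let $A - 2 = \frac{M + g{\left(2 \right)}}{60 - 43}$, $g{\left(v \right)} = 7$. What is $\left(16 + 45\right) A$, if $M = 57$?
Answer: $\frac{5978}{17} \approx 351.65$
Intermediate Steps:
$A = \frac{98}{17}$ ($A = 2 + \frac{57 + 7}{60 - 43} = 2 + \frac{64}{17} = \frac{98}{17} \approx 5.7647$)
$\left(16 + 45\right) A = \left(16 + 45\right) \frac{98}{17} = 61 \cdot \frac{98}{17} = \frac{5978}{17}$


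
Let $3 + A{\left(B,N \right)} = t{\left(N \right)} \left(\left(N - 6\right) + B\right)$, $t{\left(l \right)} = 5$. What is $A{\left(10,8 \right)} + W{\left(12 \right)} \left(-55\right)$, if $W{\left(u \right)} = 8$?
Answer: $-383$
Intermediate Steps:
$A{\left(B,N \right)} = -33 + 5 B + 5 N$ ($A{\left(B,N \right)} = -3 + 5 \left(\left(N - 6\right) + B\right) = -3 + 5 \left(\left(-6 + N\right) + B\right) = -3 + 5 \left(-6 + B + N\right) = -3 + \left(-30 + 5 B + 5 N\right) = -33 + 5 B + 5 N$)
$A{\left(10,8 \right)} + W{\left(12 \right)} \left(-55\right) = \left(-33 + 5 \cdot 10 + 5 \cdot 8\right) + 8 \left(-55\right) = \left(-33 + 50 + 40\right) - 440 = 57 - 440 = -383$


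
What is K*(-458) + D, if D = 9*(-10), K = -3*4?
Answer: 5406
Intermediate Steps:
K = -12
D = -90
K*(-458) + D = -12*(-458) - 90 = 5496 - 90 = 5406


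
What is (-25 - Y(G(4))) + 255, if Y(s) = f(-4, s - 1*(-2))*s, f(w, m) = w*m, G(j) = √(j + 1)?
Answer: 250 + 8*√5 ≈ 267.89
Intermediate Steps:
G(j) = √(1 + j)
f(w, m) = m*w
Y(s) = s*(-8 - 4*s) (Y(s) = ((s - 1*(-2))*(-4))*s = ((s + 2)*(-4))*s = ((2 + s)*(-4))*s = (-8 - 4*s)*s = s*(-8 - 4*s))
(-25 - Y(G(4))) + 255 = (-25 - 4*√(1 + 4)*(-2 - √(1 + 4))) + 255 = (-25 - 4*√5*(-2 - √5)) + 255 = 230 - 4*√5*(-2 - √5)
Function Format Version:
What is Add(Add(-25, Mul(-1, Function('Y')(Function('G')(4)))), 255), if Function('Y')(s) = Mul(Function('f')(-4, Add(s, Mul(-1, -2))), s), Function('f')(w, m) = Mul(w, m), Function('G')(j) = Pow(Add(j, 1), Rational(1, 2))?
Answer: Add(250, Mul(8, Pow(5, Rational(1, 2)))) ≈ 267.89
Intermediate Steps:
Function('G')(j) = Pow(Add(1, j), Rational(1, 2))
Function('f')(w, m) = Mul(m, w)
Function('Y')(s) = Mul(s, Add(-8, Mul(-4, s))) (Function('Y')(s) = Mul(Mul(Add(s, Mul(-1, -2)), -4), s) = Mul(Mul(Add(s, 2), -4), s) = Mul(Mul(Add(2, s), -4), s) = Mul(Add(-8, Mul(-4, s)), s) = Mul(s, Add(-8, Mul(-4, s))))
Add(Add(-25, Mul(-1, Function('Y')(Function('G')(4)))), 255) = Add(Add(-25, Mul(-1, Mul(4, Pow(Add(1, 4), Rational(1, 2)), Add(-2, Mul(-1, Pow(Add(1, 4), Rational(1, 2))))))), 255) = Add(Add(-25, Mul(-1, Mul(4, Pow(5, Rational(1, 2)), Add(-2, Mul(-1, Pow(5, Rational(1, 2))))))), 255) = Add(Add(-25, Mul(-4, Pow(5, Rational(1, 2)), Add(-2, Mul(-1, Pow(5, Rational(1, 2)))))), 255) = Add(230, Mul(-4, Pow(5, Rational(1, 2)), Add(-2, Mul(-1, Pow(5, Rational(1, 2))))))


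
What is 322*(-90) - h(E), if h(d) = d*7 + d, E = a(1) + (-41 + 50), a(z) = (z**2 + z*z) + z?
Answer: -29076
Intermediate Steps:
a(z) = z + 2*z**2 (a(z) = (z**2 + z**2) + z = 2*z**2 + z = z + 2*z**2)
E = 12 (E = 1*(1 + 2*1) + (-41 + 50) = 1*(1 + 2) + 9 = 1*3 + 9 = 3 + 9 = 12)
h(d) = 8*d (h(d) = 7*d + d = 8*d)
322*(-90) - h(E) = 322*(-90) - 8*12 = -28980 - 1*96 = -28980 - 96 = -29076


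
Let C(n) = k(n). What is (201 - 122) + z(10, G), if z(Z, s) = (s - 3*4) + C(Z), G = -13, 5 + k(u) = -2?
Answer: 47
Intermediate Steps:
k(u) = -7 (k(u) = -5 - 2 = -7)
C(n) = -7
z(Z, s) = -19 + s (z(Z, s) = (s - 3*4) - 7 = (s - 12) - 7 = (-12 + s) - 7 = -19 + s)
(201 - 122) + z(10, G) = (201 - 122) + (-19 - 13) = 79 - 32 = 47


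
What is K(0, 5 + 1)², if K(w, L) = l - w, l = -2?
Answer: 4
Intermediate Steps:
K(w, L) = -2 - w
K(0, 5 + 1)² = (-2 - 1*0)² = (-2 + 0)² = (-2)² = 4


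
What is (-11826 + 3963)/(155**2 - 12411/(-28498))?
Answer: -224079774/684676861 ≈ -0.32728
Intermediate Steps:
(-11826 + 3963)/(155**2 - 12411/(-28498)) = -7863/(24025 - 12411*(-1/28498)) = -7863/(24025 + 12411/28498) = -7863/684676861/28498 = -7863*28498/684676861 = -224079774/684676861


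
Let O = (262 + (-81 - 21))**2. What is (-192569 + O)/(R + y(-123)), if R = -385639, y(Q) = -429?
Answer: 166969/386068 ≈ 0.43249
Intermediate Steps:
O = 25600 (O = (262 - 102)**2 = 160**2 = 25600)
(-192569 + O)/(R + y(-123)) = (-192569 + 25600)/(-385639 - 429) = -166969/(-386068) = -166969*(-1/386068) = 166969/386068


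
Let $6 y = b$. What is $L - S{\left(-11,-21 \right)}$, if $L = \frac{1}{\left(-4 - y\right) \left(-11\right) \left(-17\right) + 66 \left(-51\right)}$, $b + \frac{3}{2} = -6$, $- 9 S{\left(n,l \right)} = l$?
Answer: $- \frac{108659}{46563} \approx -2.3336$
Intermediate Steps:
$S{\left(n,l \right)} = - \frac{l}{9}$
$b = - \frac{15}{2}$ ($b = - \frac{3}{2} - 6 = - \frac{15}{2} \approx -7.5$)
$y = - \frac{5}{4}$ ($y = \frac{1}{6} \left(- \frac{15}{2}\right) = - \frac{5}{4} \approx -1.25$)
$L = - \frac{4}{15521}$ ($L = \frac{1}{\left(-4 - - \frac{5}{4}\right) \left(-11\right) \left(-17\right) + 66 \left(-51\right)} = \frac{1}{\left(-4 + \frac{5}{4}\right) \left(-11\right) \left(-17\right) - 3366} = \frac{1}{\left(- \frac{11}{4}\right) \left(-11\right) \left(-17\right) - 3366} = \frac{1}{\frac{121}{4} \left(-17\right) - 3366} = \frac{1}{- \frac{2057}{4} - 3366} = \frac{1}{- \frac{15521}{4}} = - \frac{4}{15521} \approx -0.00025772$)
$L - S{\left(-11,-21 \right)} = - \frac{4}{15521} - \left(- \frac{1}{9}\right) \left(-21\right) = - \frac{4}{15521} - \frac{7}{3} = - \frac{108659}{46563}$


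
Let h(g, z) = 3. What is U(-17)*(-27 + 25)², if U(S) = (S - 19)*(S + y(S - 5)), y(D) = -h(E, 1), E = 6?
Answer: 2880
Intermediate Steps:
y(D) = -3 (y(D) = -1*3 = -3)
U(S) = (-19 + S)*(-3 + S) (U(S) = (S - 19)*(S - 3) = (-19 + S)*(-3 + S))
U(-17)*(-27 + 25)² = (57 + (-17)² - 22*(-17))*(-27 + 25)² = (57 + 289 + 374)*(-2)² = 720*4 = 2880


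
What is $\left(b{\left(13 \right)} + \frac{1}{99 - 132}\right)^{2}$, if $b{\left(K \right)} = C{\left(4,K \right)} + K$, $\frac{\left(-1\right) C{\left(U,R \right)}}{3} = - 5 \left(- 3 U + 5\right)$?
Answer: $\frac{9223369}{1089} \approx 8469.6$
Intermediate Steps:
$C{\left(U,R \right)} = 75 - 45 U$ ($C{\left(U,R \right)} = - 3 \left(- 5 \left(- 3 U + 5\right)\right) = - 3 \left(- 5 \left(5 - 3 U\right)\right) = - 3 \left(-25 + 15 U\right) = 75 - 45 U$)
$b{\left(K \right)} = -105 + K$ ($b{\left(K \right)} = \left(75 - 180\right) + K = -105 + K$)
$\left(b{\left(13 \right)} + \frac{1}{99 - 132}\right)^{2} = \left(\left(-105 + 13\right) + \frac{1}{99 - 132}\right)^{2} = \left(-92 + \frac{1}{-33}\right)^{2} = \left(-92 - \frac{1}{33}\right)^{2} = \left(- \frac{3037}{33}\right)^{2} = \frac{9223369}{1089}$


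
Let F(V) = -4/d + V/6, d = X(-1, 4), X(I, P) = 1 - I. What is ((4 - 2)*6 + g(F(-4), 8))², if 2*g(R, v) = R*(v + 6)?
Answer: 400/9 ≈ 44.444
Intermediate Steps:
d = 2 (d = 1 - 1*(-1) = 1 + 1 = 2)
F(V) = -2 + V/6 (F(V) = -4/2 + V/6 = -4*½ + V*(⅙) = -2 + V/6)
g(R, v) = R*(6 + v)/2 (g(R, v) = (R*(v + 6))/2 = (R*(6 + v))/2 = R*(6 + v)/2)
((4 - 2)*6 + g(F(-4), 8))² = ((4 - 2)*6 + (-2 + (⅙)*(-4))*(6 + 8)/2)² = (2*6 + (½)*(-2 - ⅔)*14)² = (12 + (½)*(-8/3)*14)² = (12 - 56/3)² = (-20/3)² = 400/9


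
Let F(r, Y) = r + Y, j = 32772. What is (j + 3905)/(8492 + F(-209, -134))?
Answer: 36677/8149 ≈ 4.5008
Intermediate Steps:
F(r, Y) = Y + r
(j + 3905)/(8492 + F(-209, -134)) = (32772 + 3905)/(8492 + (-134 - 209)) = 36677/(8492 - 343) = 36677/8149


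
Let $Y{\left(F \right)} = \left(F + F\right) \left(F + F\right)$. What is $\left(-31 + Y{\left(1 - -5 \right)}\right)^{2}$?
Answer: $12769$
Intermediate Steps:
$Y{\left(F \right)} = 4 F^{2}$ ($Y{\left(F \right)} = 2 F 2 F = 4 F^{2}$)
$\left(-31 + Y{\left(1 - -5 \right)}\right)^{2} = \left(-31 + 4 \left(1 - -5\right)^{2}\right)^{2} = \left(-31 + 4 \left(1 + 5\right)^{2}\right)^{2} = \left(-31 + 4 \cdot 6^{2}\right)^{2} = \left(-31 + 4 \cdot 36\right)^{2} = \left(-31 + 144\right)^{2} = 113^{2} = 12769$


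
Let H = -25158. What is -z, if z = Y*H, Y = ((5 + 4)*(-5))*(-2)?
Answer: 2264220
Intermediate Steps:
Y = 90 (Y = (9*(-5))*(-2) = -45*(-2) = 90)
z = -2264220 (z = 90*(-25158) = -2264220)
-z = -1*(-2264220) = 2264220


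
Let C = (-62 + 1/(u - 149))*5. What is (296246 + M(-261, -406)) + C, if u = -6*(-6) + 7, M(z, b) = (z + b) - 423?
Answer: 31253671/106 ≈ 2.9485e+5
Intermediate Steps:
M(z, b) = -423 + b + z (M(z, b) = (b + z) - 423 = -423 + b + z)
u = 43 (u = 36 + 7 = 43)
C = -32865/106 (C = (-62 + 1/(43 - 149))*5 = (-62 + 1/(-106))*5 = (-62 - 1/106)*5 = -6573/106*5 = -32865/106 ≈ -310.05)
(296246 + M(-261, -406)) + C = (296246 + (-423 - 406 - 261)) - 32865/106 = (296246 - 1090) - 32865/106 = 295156 - 32865/106 = 31253671/106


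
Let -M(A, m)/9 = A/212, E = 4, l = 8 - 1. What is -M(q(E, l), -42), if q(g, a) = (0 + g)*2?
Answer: 18/53 ≈ 0.33962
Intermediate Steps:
l = 7
q(g, a) = 2*g (q(g, a) = g*2 = 2*g)
M(A, m) = -9*A/212
-M(q(E, l), -42) = -(-9)*2*4/212 = -(-9)*8/212 = -1*(-18/53) = 18/53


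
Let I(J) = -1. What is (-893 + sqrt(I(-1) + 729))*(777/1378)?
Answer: -693861/1378 + 777*sqrt(182)/689 ≈ -488.31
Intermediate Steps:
(-893 + sqrt(I(-1) + 729))*(777/1378) = (-893 + sqrt(-1 + 729))*(777/1378) = (-893 + sqrt(728))*(777*(1/1378)) = (-893 + 2*sqrt(182))*(777/1378) = -693861/1378 + 777*sqrt(182)/689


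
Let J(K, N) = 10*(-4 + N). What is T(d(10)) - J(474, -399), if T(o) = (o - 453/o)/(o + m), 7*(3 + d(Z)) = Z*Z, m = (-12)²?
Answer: 346052234/85873 ≈ 4029.8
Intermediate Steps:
J(K, N) = -40 + 10*N
m = 144
d(Z) = -3 + Z²/7 (d(Z) = -3 + (Z*Z)/7 = -3 + Z²/7)
T(o) = (o - 453/o)/(144 + o) (T(o) = (o - 453/o)/(o + 144) = (o - 453/o)/(144 + o))
T(d(10)) - J(474, -399) = (-453 + (-3 + (⅐)*10²)²)/((-3 + (⅐)*10²)*(144 + (-3 + (⅐)*10²))) - (-40 + 10*(-399)) = (-453 + (-3 + (⅐)*100)²)/((-3 + (⅐)*100)*(144 + (-3 + (⅐)*100))) - (-40 - 3990) = (-453 + (-3 + 100/7)²)/((-3 + 100/7)*(144 + (-3 + 100/7))) - 1*(-4030) = (-453 + (79/7)²)/((79/7)*(144 + 79/7)) + 4030 = 7*(-453 + 6241/49)/(79*(1087/7)) + 4030 = (7/79)*(7/1087)*(-15956/49) + 4030 = -15956/85873 + 4030 = 346052234/85873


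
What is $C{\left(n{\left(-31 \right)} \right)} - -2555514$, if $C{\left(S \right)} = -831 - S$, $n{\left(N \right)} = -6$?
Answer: $2554689$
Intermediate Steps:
$C{\left(n{\left(-31 \right)} \right)} - -2555514 = \left(-831 - -6\right) - -2555514 = \left(-831 + 6\right) + 2555514 = -825 + 2555514 = 2554689$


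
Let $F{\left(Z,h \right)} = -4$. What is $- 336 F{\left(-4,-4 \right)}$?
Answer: $1344$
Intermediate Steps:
$- 336 F{\left(-4,-4 \right)} = \left(-336\right) \left(-4\right) = 1344$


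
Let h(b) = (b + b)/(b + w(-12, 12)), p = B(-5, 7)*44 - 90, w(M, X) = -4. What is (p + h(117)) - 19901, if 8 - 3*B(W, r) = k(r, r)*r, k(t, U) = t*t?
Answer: -8441867/339 ≈ -24902.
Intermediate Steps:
k(t, U) = t²
B(W, r) = 8/3 - r³/3 (B(W, r) = 8/3 - r²*r/3 = 8/3 - r³/3)
p = -15010/3 (p = (8/3 - ⅓*7³)*44 - 90 = (8/3 - ⅓*343)*44 - 90 = (8/3 - 343/3)*44 - 90 = -335/3*44 - 90 = -14740/3 - 90 = -15010/3 ≈ -5003.3)
h(b) = 2*b/(-4 + b) (h(b) = (b + b)/(b - 4) = (2*b)/(-4 + b) = 2*b/(-4 + b))
(p + h(117)) - 19901 = (-15010/3 + 2*117/(-4 + 117)) - 19901 = (-15010/3 + 2*117/113) - 19901 = (-15010/3 + 2*117*(1/113)) - 19901 = (-15010/3 + 234/113) - 19901 = -1695428/339 - 19901 = -8441867/339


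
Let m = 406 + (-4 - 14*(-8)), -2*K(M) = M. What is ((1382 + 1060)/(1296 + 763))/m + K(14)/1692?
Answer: -1638209/895343796 ≈ -0.0018297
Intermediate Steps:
K(M) = -M/2
m = 514 (m = 406 + (-4 + 112) = 406 + 108 = 514)
((1382 + 1060)/(1296 + 763))/m + K(14)/1692 = ((1382 + 1060)/(1296 + 763))/514 - ½*14/1692 = (2442/2059)*(1/514) - 7*1/1692 = (2442*(1/2059))*(1/514) - 7/1692 = (2442/2059)*(1/514) - 7/1692 = 1221/529163 - 7/1692 = -1638209/895343796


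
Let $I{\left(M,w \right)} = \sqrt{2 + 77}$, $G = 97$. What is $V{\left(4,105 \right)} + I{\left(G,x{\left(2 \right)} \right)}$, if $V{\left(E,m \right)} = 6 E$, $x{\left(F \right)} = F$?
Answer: $24 + \sqrt{79} \approx 32.888$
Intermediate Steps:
$I{\left(M,w \right)} = \sqrt{79}$
$V{\left(4,105 \right)} + I{\left(G,x{\left(2 \right)} \right)} = 6 \cdot 4 + \sqrt{79} = 24 + \sqrt{79}$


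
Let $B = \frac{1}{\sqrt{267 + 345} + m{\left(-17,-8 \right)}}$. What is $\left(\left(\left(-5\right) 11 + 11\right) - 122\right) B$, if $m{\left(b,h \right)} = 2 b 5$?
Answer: $\frac{415}{416} + \frac{249 \sqrt{17}}{7072} \approx 1.1428$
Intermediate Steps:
$m{\left(b,h \right)} = 10 b$
$B = \frac{1}{-170 + 6 \sqrt{17}}$ ($B = \frac{1}{\sqrt{267 + 345} + 10 \left(-17\right)} = \frac{1}{\sqrt{612} - 170} = \frac{1}{6 \sqrt{17} - 170} = \frac{1}{-170 + 6 \sqrt{17}} \approx -0.0068841$)
$\left(\left(\left(-5\right) 11 + 11\right) - 122\right) B = \left(\left(\left(-5\right) 11 + 11\right) - 122\right) \left(- \frac{5}{832} - \frac{3 \sqrt{17}}{14144}\right) = \left(\left(-55 + 11\right) - 122\right) \left(- \frac{5}{832} - \frac{3 \sqrt{17}}{14144}\right) = \left(-44 - 122\right) \left(- \frac{5}{832} - \frac{3 \sqrt{17}}{14144}\right) = - 166 \left(- \frac{5}{832} - \frac{3 \sqrt{17}}{14144}\right) = \frac{415}{416} + \frac{249 \sqrt{17}}{7072}$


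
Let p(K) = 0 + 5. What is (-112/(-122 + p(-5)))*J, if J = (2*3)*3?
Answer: 224/13 ≈ 17.231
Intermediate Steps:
J = 18 (J = 6*3 = 18)
p(K) = 5
(-112/(-122 + p(-5)))*J = (-112/(-122 + 5))*18 = (-112/(-117))*18 = -1/117*(-112)*18 = (112/117)*18 = 224/13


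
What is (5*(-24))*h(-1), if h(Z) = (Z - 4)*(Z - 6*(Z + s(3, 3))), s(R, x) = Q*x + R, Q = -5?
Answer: 46200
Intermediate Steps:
s(R, x) = R - 5*x (s(R, x) = -5*x + R = R - 5*x)
h(Z) = (-4 + Z)*(72 - 5*Z) (h(Z) = (Z - 4)*(Z - 6*(Z + (3 - 5*3))) = (-4 + Z)*(Z - 6*(Z + (3 - 15))) = (-4 + Z)*(Z - 6*(Z - 12)) = (-4 + Z)*(Z - 6*(-12 + Z)) = (-4 + Z)*(Z + (72 - 6*Z)) = (-4 + Z)*(72 - 5*Z))
(5*(-24))*h(-1) = (5*(-24))*(-288 - 5*(-1)² + 92*(-1)) = -120*(-288 - 5*1 - 92) = -120*(-288 - 5 - 92) = -120*(-385) = 46200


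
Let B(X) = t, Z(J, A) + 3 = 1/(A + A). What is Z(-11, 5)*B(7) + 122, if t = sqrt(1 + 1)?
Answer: 122 - 29*sqrt(2)/10 ≈ 117.90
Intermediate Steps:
Z(J, A) = -3 + 1/(2*A) (Z(J, A) = -3 + 1/(A + A) = -3 + 1/(2*A))
t = sqrt(2) ≈ 1.4142
B(X) = sqrt(2)
Z(-11, 5)*B(7) + 122 = (-3 + (1/2)/5)*sqrt(2) + 122 = (-3 + (1/2)*(1/5))*sqrt(2) + 122 = (-3 + 1/10)*sqrt(2) + 122 = -29*sqrt(2)/10 + 122 = 122 - 29*sqrt(2)/10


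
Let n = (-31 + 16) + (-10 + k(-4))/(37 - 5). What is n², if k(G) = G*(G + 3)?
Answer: 59049/256 ≈ 230.66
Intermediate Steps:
k(G) = G*(3 + G)
n = -243/16 (n = (-31 + 16) + (-10 - 4*(3 - 4))/(37 - 5) = -15 + (-10 - 4*(-1))/32 = -15 + (-10 + 4)*(1/32) = -15 - 6*1/32 = -15 - 3/16 = -243/16 ≈ -15.188)
n² = (-243/16)² = 59049/256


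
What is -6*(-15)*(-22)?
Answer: -1980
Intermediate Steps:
-6*(-15)*(-22) = 90*(-22) = -1980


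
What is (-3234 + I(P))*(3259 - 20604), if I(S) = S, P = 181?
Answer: 52954285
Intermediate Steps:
(-3234 + I(P))*(3259 - 20604) = (-3234 + 181)*(3259 - 20604) = -3053*(-17345) = 52954285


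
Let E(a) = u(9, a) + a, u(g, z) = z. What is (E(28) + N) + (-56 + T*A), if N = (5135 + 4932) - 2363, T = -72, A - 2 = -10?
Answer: 8280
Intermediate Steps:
A = -8 (A = 2 - 10 = -8)
E(a) = 2*a (E(a) = a + a = 2*a)
N = 7704 (N = 10067 - 2363 = 7704)
(E(28) + N) + (-56 + T*A) = (2*28 + 7704) + (-56 - 72*(-8)) = (56 + 7704) + (-56 + 576) = 7760 + 520 = 8280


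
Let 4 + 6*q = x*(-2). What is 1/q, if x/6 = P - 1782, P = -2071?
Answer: 3/23116 ≈ 0.00012978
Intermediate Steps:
x = -23118 (x = 6*(-2071 - 1782) = 6*(-3853) = -23118)
q = 23116/3 (q = -⅔ + (-23118*(-2))/6 = -⅔ + (⅙)*46236 = -⅔ + 7706 = 23116/3 ≈ 7705.3)
1/q = 1/(23116/3) = 3/23116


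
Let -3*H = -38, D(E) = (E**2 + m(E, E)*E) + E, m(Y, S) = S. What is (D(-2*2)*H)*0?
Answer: 0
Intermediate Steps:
D(E) = E + 2*E**2 (D(E) = (E**2 + E*E) + E = (E**2 + E**2) + E = 2*E**2 + E = E + 2*E**2)
H = 38/3 (H = -1/3*(-38) = 38/3 ≈ 12.667)
(D(-2*2)*H)*0 = (((-2*2)*(1 + 2*(-2*2)))*(38/3))*0 = (-4*(1 + 2*(-4))*(38/3))*0 = (-4*(1 - 8)*(38/3))*0 = (-4*(-7)*(38/3))*0 = (28*(38/3))*0 = (1064/3)*0 = 0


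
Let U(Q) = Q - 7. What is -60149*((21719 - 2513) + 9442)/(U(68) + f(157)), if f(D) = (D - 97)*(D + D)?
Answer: -1723148552/18901 ≈ -91167.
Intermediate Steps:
f(D) = 2*D*(-97 + D) (f(D) = (-97 + D)*(2*D) = 2*D*(-97 + D))
U(Q) = -7 + Q
-60149*((21719 - 2513) + 9442)/(U(68) + f(157)) = -60149*((21719 - 2513) + 9442)/((-7 + 68) + 2*157*(-97 + 157)) = -60149*(19206 + 9442)/(61 + 2*157*60) = -60149*28648/(61 + 18840) = -60149/(18901*(1/28648)) = -60149/18901/28648 = -60149*28648/18901 = -1723148552/18901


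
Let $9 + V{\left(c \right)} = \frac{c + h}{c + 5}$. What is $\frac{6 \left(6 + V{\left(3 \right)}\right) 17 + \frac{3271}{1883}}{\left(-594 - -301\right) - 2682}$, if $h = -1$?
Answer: $\frac{1049821}{11203850} \approx 0.093702$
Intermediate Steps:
$V{\left(c \right)} = -9 + \frac{-1 + c}{5 + c}$ ($V{\left(c \right)} = -9 + \frac{c - 1}{c + 5} = -9 + \frac{-1 + c}{5 + c}$)
$\frac{6 \left(6 + V{\left(3 \right)}\right) 17 + \frac{3271}{1883}}{\left(-594 - -301\right) - 2682} = \frac{6 \left(6 + \frac{2 \left(-23 - 12\right)}{5 + 3}\right) 17 + \frac{3271}{1883}}{\left(-594 - -301\right) - 2682} = \frac{6 \left(6 + \frac{2 \left(-23 - 12\right)}{8}\right) 17 + 3271 \cdot \frac{1}{1883}}{\left(-594 + 301\right) - 2682} = \frac{6 \left(6 + 2 \cdot \frac{1}{8} \left(-35\right)\right) 17 + \frac{3271}{1883}}{-293 - 2682} = \frac{6 \left(6 - \frac{35}{4}\right) 17 + \frac{3271}{1883}}{-2975} = \left(6 \left(- \frac{11}{4}\right) 17 + \frac{3271}{1883}\right) \left(- \frac{1}{2975}\right) = \left(\left(- \frac{33}{2}\right) 17 + \frac{3271}{1883}\right) \left(- \frac{1}{2975}\right) = \left(- \frac{561}{2} + \frac{3271}{1883}\right) \left(- \frac{1}{2975}\right) = \left(- \frac{1049821}{3766}\right) \left(- \frac{1}{2975}\right) = \frac{1049821}{11203850}$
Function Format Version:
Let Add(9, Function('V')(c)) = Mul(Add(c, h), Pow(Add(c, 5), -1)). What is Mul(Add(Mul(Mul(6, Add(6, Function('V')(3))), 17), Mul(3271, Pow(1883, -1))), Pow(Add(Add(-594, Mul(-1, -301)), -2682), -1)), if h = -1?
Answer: Rational(1049821, 11203850) ≈ 0.093702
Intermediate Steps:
Function('V')(c) = Add(-9, Mul(Pow(Add(5, c), -1), Add(-1, c))) (Function('V')(c) = Add(-9, Mul(Add(c, -1), Pow(Add(c, 5), -1))) = Add(-9, Mul(Add(-1, c), Pow(Add(5, c), -1))) = Add(-9, Mul(Pow(Add(5, c), -1), Add(-1, c))))
Mul(Add(Mul(Mul(6, Add(6, Function('V')(3))), 17), Mul(3271, Pow(1883, -1))), Pow(Add(Add(-594, Mul(-1, -301)), -2682), -1)) = Mul(Add(Mul(Mul(6, Add(6, Mul(2, Pow(Add(5, 3), -1), Add(-23, Mul(-4, 3))))), 17), Mul(3271, Pow(1883, -1))), Pow(Add(Add(-594, Mul(-1, -301)), -2682), -1)) = Mul(Add(Mul(Mul(6, Add(6, Mul(2, Pow(8, -1), Add(-23, -12)))), 17), Mul(3271, Rational(1, 1883))), Pow(Add(Add(-594, 301), -2682), -1)) = Mul(Add(Mul(Mul(6, Add(6, Mul(2, Rational(1, 8), -35))), 17), Rational(3271, 1883)), Pow(Add(-293, -2682), -1)) = Mul(Add(Mul(Mul(6, Add(6, Rational(-35, 4))), 17), Rational(3271, 1883)), Pow(-2975, -1)) = Mul(Add(Mul(Mul(6, Rational(-11, 4)), 17), Rational(3271, 1883)), Rational(-1, 2975)) = Mul(Add(Mul(Rational(-33, 2), 17), Rational(3271, 1883)), Rational(-1, 2975)) = Mul(Add(Rational(-561, 2), Rational(3271, 1883)), Rational(-1, 2975)) = Mul(Rational(-1049821, 3766), Rational(-1, 2975)) = Rational(1049821, 11203850)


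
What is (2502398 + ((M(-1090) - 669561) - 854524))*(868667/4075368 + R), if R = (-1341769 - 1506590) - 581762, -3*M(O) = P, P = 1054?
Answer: -41012791590669724985/12226104 ≈ -3.3545e+12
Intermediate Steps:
M(O) = -1054/3 (M(O) = -1/3*1054 = -1054/3)
R = -3430121 (R = -2848359 - 581762 = -3430121)
(2502398 + ((M(-1090) - 669561) - 854524))*(868667/4075368 + R) = (2502398 + ((-1054/3 - 669561) - 854524))*(868667/4075368 - 3430121) = (2502398 + (-2009737/3 - 854524))*(868667*(1/4075368) - 3430121) = (2502398 - 4573309/3)*(868667/4075368 - 3430121) = (2933885/3)*(-13979004490861/4075368) = -41012791590669724985/12226104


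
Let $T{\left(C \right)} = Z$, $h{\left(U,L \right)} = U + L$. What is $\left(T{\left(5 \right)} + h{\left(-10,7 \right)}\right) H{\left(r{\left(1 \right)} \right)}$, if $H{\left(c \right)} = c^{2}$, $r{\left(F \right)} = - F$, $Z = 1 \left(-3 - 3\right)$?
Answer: $-9$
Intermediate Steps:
$h{\left(U,L \right)} = L + U$
$Z = -6$ ($Z = 1 \left(-6\right) = -6$)
$T{\left(C \right)} = -6$
$\left(T{\left(5 \right)} + h{\left(-10,7 \right)}\right) H{\left(r{\left(1 \right)} \right)} = \left(-6 + \left(7 - 10\right)\right) \left(\left(-1\right) 1\right)^{2} = \left(-6 - 3\right) \left(-1\right)^{2} = \left(-9\right) 1 = -9$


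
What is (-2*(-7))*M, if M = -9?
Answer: -126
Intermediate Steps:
(-2*(-7))*M = -2*(-7)*(-9) = 14*(-9) = -126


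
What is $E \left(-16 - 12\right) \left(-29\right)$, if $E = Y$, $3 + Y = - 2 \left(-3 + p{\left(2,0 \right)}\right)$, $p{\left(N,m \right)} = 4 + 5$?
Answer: $-12180$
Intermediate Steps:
$p{\left(N,m \right)} = 9$
$Y = -15$ ($Y = -3 - 2 \left(-3 + 9\right) = -3 - 12 = -15$)
$E = -15$
$E \left(-16 - 12\right) \left(-29\right) = - 15 \left(-16 - 12\right) \left(-29\right) = \left(-15\right) \left(-28\right) \left(-29\right) = 420 \left(-29\right) = -12180$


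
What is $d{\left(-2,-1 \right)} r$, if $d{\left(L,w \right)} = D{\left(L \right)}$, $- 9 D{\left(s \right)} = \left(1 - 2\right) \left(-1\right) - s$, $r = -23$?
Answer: $\frac{23}{3} \approx 7.6667$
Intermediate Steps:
$D{\left(s \right)} = - \frac{1}{9} + \frac{s}{9}$ ($D{\left(s \right)} = - \frac{\left(1 - 2\right) \left(-1\right) - s}{9} = - \frac{\left(-1\right) \left(-1\right) - s}{9} = - \frac{1 - s}{9} = - \frac{1}{9} + \frac{s}{9}$)
$d{\left(L,w \right)} = - \frac{1}{9} + \frac{L}{9}$
$d{\left(-2,-1 \right)} r = \left(- \frac{1}{9} + \frac{1}{9} \left(-2\right)\right) \left(-23\right) = \left(- \frac{1}{9} - \frac{2}{9}\right) \left(-23\right) = \left(- \frac{1}{3}\right) \left(-23\right) = \frac{23}{3}$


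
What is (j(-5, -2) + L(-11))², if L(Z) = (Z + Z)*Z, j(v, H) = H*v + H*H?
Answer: 65536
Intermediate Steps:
j(v, H) = H² + H*v (j(v, H) = H*v + H² = H² + H*v)
L(Z) = 2*Z² (L(Z) = (2*Z)*Z = 2*Z²)
(j(-5, -2) + L(-11))² = (-2*(-2 - 5) + 2*(-11)²)² = (-2*(-7) + 2*121)² = (14 + 242)² = 256² = 65536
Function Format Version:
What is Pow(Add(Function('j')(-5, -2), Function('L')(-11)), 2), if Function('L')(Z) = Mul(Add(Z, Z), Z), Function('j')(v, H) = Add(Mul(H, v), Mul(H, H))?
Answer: 65536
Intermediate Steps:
Function('j')(v, H) = Add(Pow(H, 2), Mul(H, v)) (Function('j')(v, H) = Add(Mul(H, v), Pow(H, 2)) = Add(Pow(H, 2), Mul(H, v)))
Function('L')(Z) = Mul(2, Pow(Z, 2)) (Function('L')(Z) = Mul(Mul(2, Z), Z) = Mul(2, Pow(Z, 2)))
Pow(Add(Function('j')(-5, -2), Function('L')(-11)), 2) = Pow(Add(Mul(-2, Add(-2, -5)), Mul(2, Pow(-11, 2))), 2) = Pow(Add(Mul(-2, -7), Mul(2, 121)), 2) = Pow(Add(14, 242), 2) = Pow(256, 2) = 65536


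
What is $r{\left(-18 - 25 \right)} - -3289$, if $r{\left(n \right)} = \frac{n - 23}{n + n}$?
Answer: $\frac{141460}{43} \approx 3289.8$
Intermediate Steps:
$r{\left(n \right)} = \frac{-23 + n}{2 n}$
$r{\left(-18 - 25 \right)} - -3289 = \frac{-23 - 43}{2 \left(-18 - 25\right)} - -3289 = \frac{-23 - 43}{2 \left(-43\right)} + \left(-11 + 3300\right) = \frac{1}{2} \left(- \frac{1}{43}\right) \left(-66\right) + 3289 = \frac{33}{43} + 3289 = \frac{141460}{43}$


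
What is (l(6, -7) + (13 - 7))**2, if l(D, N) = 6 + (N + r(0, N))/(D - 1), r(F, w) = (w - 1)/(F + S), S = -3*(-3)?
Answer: 219961/2025 ≈ 108.62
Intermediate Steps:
S = 9
r(F, w) = (-1 + w)/(9 + F) (r(F, w) = (w - 1)/(F + 9) = (-1 + w)/(9 + F))
l(D, N) = 6 + (-1/9 + 10*N/9)/(-1 + D) (l(D, N) = 6 + (N + (-1 + N)/(9 + 0))/(D - 1) = 6 + (N + (-1 + N)/9)/(-1 + D) = 6 + (N + (-1/9 + N/9))/(-1 + D) = 6 + (-1/9 + 10*N/9)/(-1 + D))
(l(6, -7) + (13 - 7))**2 = ((-55 + 10*(-7) + 54*6)/(9*(-1 + 6)) + (13 - 7))**2 = ((1/9)*(-55 - 70 + 324)/5 + 6)**2 = ((1/9)*(1/5)*199 + 6)**2 = (199/45 + 6)**2 = (469/45)**2 = 219961/2025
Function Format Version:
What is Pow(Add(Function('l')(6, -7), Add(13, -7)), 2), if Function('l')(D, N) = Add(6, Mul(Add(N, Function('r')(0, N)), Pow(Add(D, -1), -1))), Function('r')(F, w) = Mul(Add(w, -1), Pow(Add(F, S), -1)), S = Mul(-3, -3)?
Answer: Rational(219961, 2025) ≈ 108.62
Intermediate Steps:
S = 9
Function('r')(F, w) = Mul(Pow(Add(9, F), -1), Add(-1, w)) (Function('r')(F, w) = Mul(Add(w, -1), Pow(Add(F, 9), -1)) = Mul(Add(-1, w), Pow(Add(9, F), -1)) = Mul(Pow(Add(9, F), -1), Add(-1, w)))
Function('l')(D, N) = Add(6, Mul(Pow(Add(-1, D), -1), Add(Rational(-1, 9), Mul(Rational(10, 9), N)))) (Function('l')(D, N) = Add(6, Mul(Add(N, Mul(Pow(Add(9, 0), -1), Add(-1, N))), Pow(Add(D, -1), -1))) = Add(6, Mul(Add(N, Mul(Pow(9, -1), Add(-1, N))), Pow(Add(-1, D), -1))) = Add(6, Mul(Add(N, Mul(Rational(1, 9), Add(-1, N))), Pow(Add(-1, D), -1))) = Add(6, Mul(Add(N, Add(Rational(-1, 9), Mul(Rational(1, 9), N))), Pow(Add(-1, D), -1))) = Add(6, Mul(Add(Rational(-1, 9), Mul(Rational(10, 9), N)), Pow(Add(-1, D), -1))) = Add(6, Mul(Pow(Add(-1, D), -1), Add(Rational(-1, 9), Mul(Rational(10, 9), N)))))
Pow(Add(Function('l')(6, -7), Add(13, -7)), 2) = Pow(Add(Mul(Rational(1, 9), Pow(Add(-1, 6), -1), Add(-55, Mul(10, -7), Mul(54, 6))), Add(13, -7)), 2) = Pow(Add(Mul(Rational(1, 9), Pow(5, -1), Add(-55, -70, 324)), 6), 2) = Pow(Add(Mul(Rational(1, 9), Rational(1, 5), 199), 6), 2) = Pow(Add(Rational(199, 45), 6), 2) = Pow(Rational(469, 45), 2) = Rational(219961, 2025)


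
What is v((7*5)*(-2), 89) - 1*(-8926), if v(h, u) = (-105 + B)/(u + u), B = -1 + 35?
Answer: 1588757/178 ≈ 8925.6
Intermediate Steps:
B = 34
v(h, u) = -71/(2*u) (v(h, u) = (-105 + 34)/(u + u) = -71*1/(2*u) = -71/(2*u))
v((7*5)*(-2), 89) - 1*(-8926) = -71/2/89 - 1*(-8926) = -71/2*1/89 + 8926 = -71/178 + 8926 = 1588757/178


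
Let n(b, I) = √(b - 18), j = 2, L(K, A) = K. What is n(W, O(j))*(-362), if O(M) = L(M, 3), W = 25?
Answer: -362*√7 ≈ -957.76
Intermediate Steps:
O(M) = M
n(b, I) = √(-18 + b)
n(W, O(j))*(-362) = √(-18 + 25)*(-362) = √7*(-362) = -362*√7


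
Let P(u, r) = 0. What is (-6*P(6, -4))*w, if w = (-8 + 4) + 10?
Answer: 0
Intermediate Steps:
w = 6 (w = -4 + 10 = 6)
(-6*P(6, -4))*w = -6*0*6 = 0*6 = 0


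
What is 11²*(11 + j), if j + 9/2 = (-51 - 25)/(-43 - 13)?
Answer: 6655/7 ≈ 950.71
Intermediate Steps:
j = -22/7 (j = -9/2 + (-51 - 25)/(-43 - 13) = -9/2 - 76/(-56) = -9/2 - 76*(-1/56) = -9/2 + 19/14 = -22/7 ≈ -3.1429)
11²*(11 + j) = 11²*(11 - 22/7) = 121*(55/7) = 6655/7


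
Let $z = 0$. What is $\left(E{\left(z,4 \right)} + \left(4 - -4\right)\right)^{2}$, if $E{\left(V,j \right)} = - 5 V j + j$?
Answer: $144$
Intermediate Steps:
$E{\left(V,j \right)} = j - 5 V j$ ($E{\left(V,j \right)} = - 5 V j + j = j - 5 V j$)
$\left(E{\left(z,4 \right)} + \left(4 - -4\right)\right)^{2} = \left(4 \left(1 - 0\right) + \left(4 - -4\right)\right)^{2} = \left(4 \left(1 + 0\right) + \left(4 + 4\right)\right)^{2} = \left(4 \cdot 1 + 8\right)^{2} = \left(4 + 8\right)^{2} = 12^{2} = 144$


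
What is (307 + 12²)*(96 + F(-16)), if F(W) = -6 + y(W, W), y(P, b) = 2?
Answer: 41492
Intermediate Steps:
F(W) = -4 (F(W) = -6 + 2 = -4)
(307 + 12²)*(96 + F(-16)) = (307 + 12²)*(96 - 4) = (307 + 144)*92 = 451*92 = 41492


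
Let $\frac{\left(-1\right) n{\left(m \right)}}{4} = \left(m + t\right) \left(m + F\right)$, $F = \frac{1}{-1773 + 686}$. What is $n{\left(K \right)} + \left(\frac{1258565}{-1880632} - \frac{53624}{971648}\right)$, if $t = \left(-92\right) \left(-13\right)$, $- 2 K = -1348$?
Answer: $- \frac{156467202131189509169}{31035757711088} \approx -5.0415 \cdot 10^{6}$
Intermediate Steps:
$K = 674$ ($K = \left(- \frac{1}{2}\right) \left(-1348\right) = 674$)
$F = - \frac{1}{1087}$ ($F = \frac{1}{-1087} = - \frac{1}{1087} \approx -0.00091996$)
$t = 1196$
$n{\left(m \right)} = - 4 \left(1196 + m\right) \left(- \frac{1}{1087} + m\right)$ ($n{\left(m \right)} = - 4 \left(m + 1196\right) \left(m - \frac{1}{1087}\right) = - 4 \left(1196 + m\right) \left(- \frac{1}{1087} + m\right)$)
$n{\left(K \right)} + \left(\frac{1258565}{-1880632} - \frac{53624}{971648}\right) = \left(\frac{4784}{1087} - 4 \cdot 674^{2} - \frac{3504937496}{1087}\right) + \left(\frac{1258565}{-1880632} - \frac{53624}{971648}\right) = \left(\frac{4784}{1087} - 1817104 - \frac{3504937496}{1087}\right) + \left(1258565 \left(- \frac{1}{1880632}\right) - \frac{6703}{121456}\right) = \left(\frac{4784}{1087} - 1817104 - \frac{3504937496}{1087}\right) - \frac{20683268367}{28551755024} = - \frac{5480124760}{1087} - \frac{20683268367}{28551755024} = - \frac{156467202131189509169}{31035757711088}$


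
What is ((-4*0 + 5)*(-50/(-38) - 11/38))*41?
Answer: 7995/38 ≈ 210.39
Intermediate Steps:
((-4*0 + 5)*(-50/(-38) - 11/38))*41 = ((0 + 5)*(-50*(-1/38) - 11*1/38))*41 = (5*(25/19 - 11/38))*41 = (5*(39/38))*41 = (195/38)*41 = 7995/38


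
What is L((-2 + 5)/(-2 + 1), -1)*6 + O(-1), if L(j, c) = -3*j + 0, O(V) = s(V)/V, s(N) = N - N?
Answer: 54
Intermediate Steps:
s(N) = 0
O(V) = 0 (O(V) = 0/V = 0)
L(j, c) = -3*j
L((-2 + 5)/(-2 + 1), -1)*6 + O(-1) = -3*(-2 + 5)/(-2 + 1)*6 + 0 = -9/(-1)*6 + 0 = -9*(-1)*6 + 0 = -3*(-3)*6 + 0 = 9*6 + 0 = 54 + 0 = 54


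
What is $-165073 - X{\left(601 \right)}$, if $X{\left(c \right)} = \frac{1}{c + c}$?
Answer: $- \frac{198417747}{1202} \approx -1.6507 \cdot 10^{5}$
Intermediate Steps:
$X{\left(c \right)} = \frac{1}{2 c}$
$-165073 - X{\left(601 \right)} = -165073 - \frac{1}{2 \cdot 601} = -165073 - \frac{1}{2} \cdot \frac{1}{601} = -165073 - \frac{1}{1202} = - \frac{198417747}{1202}$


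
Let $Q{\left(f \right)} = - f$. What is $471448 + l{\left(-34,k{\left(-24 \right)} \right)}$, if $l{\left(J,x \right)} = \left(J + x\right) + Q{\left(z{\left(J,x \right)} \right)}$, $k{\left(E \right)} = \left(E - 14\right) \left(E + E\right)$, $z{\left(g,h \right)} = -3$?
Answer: $473241$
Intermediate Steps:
$k{\left(E \right)} = 2 E \left(-14 + E\right)$ ($k{\left(E \right)} = \left(-14 + E\right) 2 E = 2 E \left(-14 + E\right)$)
$l{\left(J,x \right)} = 3 + J + x$ ($l{\left(J,x \right)} = \left(J + x\right) - -3 = \left(J + x\right) + 3 = 3 + J + x$)
$471448 + l{\left(-34,k{\left(-24 \right)} \right)} = 471448 + \left(3 - 34 + 2 \left(-24\right) \left(-14 - 24\right)\right) = 471448 + \left(3 - 34 + 2 \left(-24\right) \left(-38\right)\right) = 471448 + \left(3 - 34 + 1824\right) = 471448 + 1793 = 473241$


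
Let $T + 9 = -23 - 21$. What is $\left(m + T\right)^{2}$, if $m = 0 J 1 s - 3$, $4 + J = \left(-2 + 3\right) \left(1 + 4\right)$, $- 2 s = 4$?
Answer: $3136$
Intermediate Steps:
$T = -53$ ($T = -9 - 44 = -53$)
$s = -2$ ($s = \left(- \frac{1}{2}\right) 4 = -2$)
$J = 1$ ($J = -4 + \left(-2 + 3\right) \left(1 + 4\right) = -4 + 1 \cdot 5 = -4 + 5 = 1$)
$m = -3$ ($m = 0 \cdot 1 \cdot 1 \left(-2\right) - 3 = 0 \cdot 1 \left(-2\right) - 3 = 0 \left(-2\right) - 3 = 0 - 3 = -3$)
$\left(m + T\right)^{2} = \left(-3 - 53\right)^{2} = \left(-56\right)^{2} = 3136$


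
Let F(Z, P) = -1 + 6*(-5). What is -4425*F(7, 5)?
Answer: 137175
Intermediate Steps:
F(Z, P) = -31 (F(Z, P) = -1 - 30 = -31)
-4425*F(7, 5) = -4425*(-31) = 137175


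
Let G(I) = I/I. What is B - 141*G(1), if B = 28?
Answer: -113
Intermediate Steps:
G(I) = 1
B - 141*G(1) = 28 - 141*1 = 28 - 141 = -113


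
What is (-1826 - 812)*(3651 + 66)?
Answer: -9805446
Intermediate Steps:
(-1826 - 812)*(3651 + 66) = -2638*3717 = -9805446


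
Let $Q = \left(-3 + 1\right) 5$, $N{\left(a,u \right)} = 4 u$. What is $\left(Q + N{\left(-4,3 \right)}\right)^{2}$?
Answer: $4$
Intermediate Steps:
$Q = -10$ ($Q = \left(-2\right) 5 = -10$)
$\left(Q + N{\left(-4,3 \right)}\right)^{2} = \left(-10 + 4 \cdot 3\right)^{2} = \left(-10 + 12\right)^{2} = 2^{2} = 4$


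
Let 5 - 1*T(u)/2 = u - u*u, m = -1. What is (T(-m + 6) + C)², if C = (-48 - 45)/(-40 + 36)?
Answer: 219961/16 ≈ 13748.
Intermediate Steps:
T(u) = 10 - 2*u + 2*u² (T(u) = 10 - 2*(u - u*u) = 10 - 2*(u - u²) = 10 + (-2*u + 2*u²) = 10 - 2*u + 2*u²)
C = 93/4 (C = -93/(-4) = -93*(-¼) = 93/4 ≈ 23.250)
(T(-m + 6) + C)² = ((10 - 2*(-1*(-1) + 6) + 2*(-1*(-1) + 6)²) + 93/4)² = ((10 - 2*(1 + 6) + 2*(1 + 6)²) + 93/4)² = ((10 - 2*7 + 2*7²) + 93/4)² = ((10 - 14 + 2*49) + 93/4)² = ((10 - 14 + 98) + 93/4)² = (94 + 93/4)² = (469/4)² = 219961/16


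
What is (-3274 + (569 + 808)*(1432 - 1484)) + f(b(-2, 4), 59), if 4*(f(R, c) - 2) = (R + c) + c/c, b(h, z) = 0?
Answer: -74861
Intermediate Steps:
f(R, c) = 9/4 + R/4 + c/4 (f(R, c) = 2 + ((R + c) + c/c)/4 = 2 + ((R + c) + 1)/4 = 2 + (1 + R + c)/4 = 2 + (1/4 + R/4 + c/4) = 9/4 + R/4 + c/4)
(-3274 + (569 + 808)*(1432 - 1484)) + f(b(-2, 4), 59) = (-3274 + (569 + 808)*(1432 - 1484)) + (9/4 + (1/4)*0 + (1/4)*59) = (-3274 + 1377*(-52)) + (9/4 + 0 + 59/4) = (-3274 - 71604) + 17 = -74878 + 17 = -74861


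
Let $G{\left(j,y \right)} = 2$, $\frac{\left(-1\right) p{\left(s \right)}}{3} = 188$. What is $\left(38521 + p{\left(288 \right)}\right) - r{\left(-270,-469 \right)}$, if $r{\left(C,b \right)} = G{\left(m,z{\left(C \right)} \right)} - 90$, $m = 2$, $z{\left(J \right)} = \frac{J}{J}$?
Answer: $38045$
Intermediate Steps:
$z{\left(J \right)} = 1$
$p{\left(s \right)} = -564$ ($p{\left(s \right)} = \left(-3\right) 188 = -564$)
$r{\left(C,b \right)} = -88$ ($r{\left(C,b \right)} = 2 - 90 = -88$)
$\left(38521 + p{\left(288 \right)}\right) - r{\left(-270,-469 \right)} = \left(38521 - 564\right) - -88 = 37957 + 88 = 38045$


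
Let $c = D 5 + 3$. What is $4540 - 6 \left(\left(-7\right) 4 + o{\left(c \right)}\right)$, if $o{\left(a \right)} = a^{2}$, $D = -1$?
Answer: $4684$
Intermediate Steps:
$c = -2$ ($c = \left(-1\right) 5 + 3 = -5 + 3 = -2$)
$4540 - 6 \left(\left(-7\right) 4 + o{\left(c \right)}\right) = 4540 - 6 \left(\left(-7\right) 4 + \left(-2\right)^{2}\right) = 4540 - 6 \left(-28 + 4\right) = 4540 - -144 = 4540 + 144 = 4684$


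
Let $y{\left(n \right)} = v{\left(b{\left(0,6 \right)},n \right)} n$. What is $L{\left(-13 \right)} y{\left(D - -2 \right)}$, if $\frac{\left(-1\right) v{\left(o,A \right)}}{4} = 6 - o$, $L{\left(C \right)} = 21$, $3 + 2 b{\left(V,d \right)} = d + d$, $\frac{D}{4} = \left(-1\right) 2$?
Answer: $756$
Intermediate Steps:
$D = -8$ ($D = 4 \left(\left(-1\right) 2\right) = 4 \left(-2\right) = -8$)
$b{\left(V,d \right)} = - \frac{3}{2} + d$ ($b{\left(V,d \right)} = - \frac{3}{2} + \frac{d + d}{2} = - \frac{3}{2} + \frac{2 d}{2} = - \frac{3}{2} + d$)
$v{\left(o,A \right)} = -24 + 4 o$ ($v{\left(o,A \right)} = - 4 \left(6 - o\right) = -24 + 4 o$)
$y{\left(n \right)} = - 6 n$ ($y{\left(n \right)} = \left(-24 + 4 \left(- \frac{3}{2} + 6\right)\right) n = \left(-24 + 4 \cdot \frac{9}{2}\right) n = \left(-24 + 18\right) n = - 6 n$)
$L{\left(-13 \right)} y{\left(D - -2 \right)} = 21 \left(- 6 \left(-8 - -2\right)\right) = 21 \left(- 6 \left(-8 + 2\right)\right) = 21 \left(\left(-6\right) \left(-6\right)\right) = 21 \cdot 36 = 756$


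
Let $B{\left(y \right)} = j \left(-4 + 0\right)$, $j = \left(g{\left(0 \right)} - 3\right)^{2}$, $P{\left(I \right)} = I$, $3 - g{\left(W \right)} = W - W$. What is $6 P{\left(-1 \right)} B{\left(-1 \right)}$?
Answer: $0$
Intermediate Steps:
$g{\left(W \right)} = 3$ ($g{\left(W \right)} = 3 - \left(W - W\right) = 3 - 0 = 3 + 0 = 3$)
$j = 0$ ($j = \left(3 - 3\right)^{2} = 0^{2} = 0$)
$B{\left(y \right)} = 0$ ($B{\left(y \right)} = 0 \left(-4 + 0\right) = 0 \left(-4\right) = 0$)
$6 P{\left(-1 \right)} B{\left(-1 \right)} = 6 \left(-1\right) 0 = \left(-6\right) 0 = 0$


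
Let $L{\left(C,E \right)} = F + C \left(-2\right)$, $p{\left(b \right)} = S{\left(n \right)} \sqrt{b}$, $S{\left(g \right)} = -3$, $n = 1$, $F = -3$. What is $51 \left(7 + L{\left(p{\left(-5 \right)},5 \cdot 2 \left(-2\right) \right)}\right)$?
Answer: $204 + 306 i \sqrt{5} \approx 204.0 + 684.24 i$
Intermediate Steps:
$p{\left(b \right)} = - 3 \sqrt{b}$
$L{\left(C,E \right)} = -3 - 2 C$ ($L{\left(C,E \right)} = -3 + C \left(-2\right) = -3 - 2 C$)
$51 \left(7 + L{\left(p{\left(-5 \right)},5 \cdot 2 \left(-2\right) \right)}\right) = 51 \left(7 - \left(3 + 2 \left(- 3 \sqrt{-5}\right)\right)\right) = 51 \left(7 - \left(3 + 2 \left(- 3 i \sqrt{5}\right)\right)\right) = 51 \left(7 - \left(3 - 6 i \sqrt{5}\right)\right) = 51 \left(4 + 6 i \sqrt{5}\right) = 204 + 306 i \sqrt{5}$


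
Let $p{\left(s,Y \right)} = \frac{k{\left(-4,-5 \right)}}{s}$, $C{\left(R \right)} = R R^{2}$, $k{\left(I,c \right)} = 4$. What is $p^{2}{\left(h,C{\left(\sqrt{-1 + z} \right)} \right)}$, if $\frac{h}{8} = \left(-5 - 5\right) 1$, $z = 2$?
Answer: $\frac{1}{400} \approx 0.0025$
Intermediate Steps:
$C{\left(R \right)} = R^{3}$
$h = -80$ ($h = 8 \left(-5 - 5\right) 1 = 8 \left(\left(-10\right) 1\right) = 8 \left(-10\right) = -80$)
$p{\left(s,Y \right)} = \frac{4}{s}$
$p^{2}{\left(h,C{\left(\sqrt{-1 + z} \right)} \right)} = \left(\frac{4}{-80}\right)^{2} = \left(4 \left(- \frac{1}{80}\right)\right)^{2} = \left(- \frac{1}{20}\right)^{2} = \frac{1}{400}$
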